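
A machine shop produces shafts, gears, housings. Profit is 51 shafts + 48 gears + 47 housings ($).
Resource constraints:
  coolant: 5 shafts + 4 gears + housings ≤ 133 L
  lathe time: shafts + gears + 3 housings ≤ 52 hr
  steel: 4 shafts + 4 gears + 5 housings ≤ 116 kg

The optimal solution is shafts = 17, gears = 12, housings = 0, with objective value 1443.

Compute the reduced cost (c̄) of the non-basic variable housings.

-1

Check each constraint at x*: coolant 133/133 (tight); lathe time 29/52 (slack 23); steel 116/116 (tight).
Slack constraints have shadow price 0 (complementary slackness).
From A_Bᵀ y = c: 5·y_coolant + 4·y_steel = 51; 4·y_coolant + 4·y_steel = 48.
→ y_coolant = 3 and y_steel = 9.
Reduced cost of housings: c₃ − yᵀa₃ = 47 − (3·1 + 9·5) = 47 − 48 = -1.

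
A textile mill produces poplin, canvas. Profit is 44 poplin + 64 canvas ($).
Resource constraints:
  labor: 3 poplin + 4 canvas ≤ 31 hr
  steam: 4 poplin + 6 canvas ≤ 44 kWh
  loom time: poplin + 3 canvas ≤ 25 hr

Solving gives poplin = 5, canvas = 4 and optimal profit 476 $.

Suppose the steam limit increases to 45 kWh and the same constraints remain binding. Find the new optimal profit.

484

Binding: labor and steam. Non-binding: loom time (8 unused).
By complementary slackness, y = 0 for the non-binding constraint.
The binding rows give the dual system: 3·y_labor + 4·y_steam = 44 and 4·y_labor + 6·y_steam = 64.
→ y_labor = 4 and y_steam = 8.
Δz = y_steam·Δb = 8 × (1) = 8, so new z* = 476 + 8 = 484.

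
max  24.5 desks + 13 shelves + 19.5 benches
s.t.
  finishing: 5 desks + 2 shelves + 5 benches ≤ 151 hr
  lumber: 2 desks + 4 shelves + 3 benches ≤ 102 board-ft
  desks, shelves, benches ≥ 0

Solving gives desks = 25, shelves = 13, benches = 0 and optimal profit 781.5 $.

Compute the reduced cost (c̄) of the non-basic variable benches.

Both finishing and lumber are binding at x*.
The binding rows give the dual system: 5·y_finishing + 2·y_lumber = 24.5 and 2·y_finishing + 4·y_lumber = 13.
→ y_finishing = 4.5 and y_lumber = 1.
Reduced cost of benches: c₃ − yᵀa₃ = 19.5 − (4.5·5 + 1·3) = 19.5 − 25.5 = -6.

-6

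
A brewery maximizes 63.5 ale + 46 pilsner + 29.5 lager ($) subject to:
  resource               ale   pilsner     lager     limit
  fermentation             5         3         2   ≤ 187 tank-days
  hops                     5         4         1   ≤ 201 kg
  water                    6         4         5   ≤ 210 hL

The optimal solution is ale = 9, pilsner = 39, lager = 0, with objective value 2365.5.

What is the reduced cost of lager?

-6

At the optimum: fermentation uses 162 of 187 (slack = 25); hops uses 201 of 201 (binding); water uses 210 of 210 (binding).
By complementary slackness, y = 0 for the non-binding constraint.
From A_Bᵀ y = c: 5·y_hops + 6·y_water = 63.5; 4·y_hops + 4·y_water = 46.
Solving: y_hops = 5.5, y_water = 6.
Reduced cost of lager: c₃ − yᵀa₃ = 29.5 − (5.5·1 + 6·5) = 29.5 − 35.5 = -6.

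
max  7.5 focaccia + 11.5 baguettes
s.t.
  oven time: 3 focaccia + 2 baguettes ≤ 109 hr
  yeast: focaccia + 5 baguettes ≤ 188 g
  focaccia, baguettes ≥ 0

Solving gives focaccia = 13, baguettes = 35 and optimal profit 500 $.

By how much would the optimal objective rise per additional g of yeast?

At the optimum: oven time uses 109 of 109 (binding); yeast uses 188 of 188 (binding).
The binding rows give the dual system: 3·y_oven time + 1·y_yeast = 7.5 and 2·y_oven time + 5·y_yeast = 11.5.
→ y_oven time = 2 and y_yeast = 1.5.
Shadow price of yeast = 1.5.

1.5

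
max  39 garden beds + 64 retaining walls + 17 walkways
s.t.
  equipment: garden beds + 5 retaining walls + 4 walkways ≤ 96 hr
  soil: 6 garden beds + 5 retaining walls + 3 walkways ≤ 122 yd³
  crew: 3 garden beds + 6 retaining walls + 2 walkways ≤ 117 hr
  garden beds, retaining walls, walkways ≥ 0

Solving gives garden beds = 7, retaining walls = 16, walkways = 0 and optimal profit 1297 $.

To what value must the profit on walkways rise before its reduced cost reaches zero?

Check each constraint at x*: equipment 87/96 (slack 9); soil 122/122 (tight); crew 117/117 (tight).
Since equipment is not tight, its dual is 0.
Dual feasibility on the basic columns requires 6·y_soil + 3·y_crew = 39, 5·y_soil + 6·y_crew = 64.
Solving: y_soil = 2, y_crew = 9.
walkways enters the basis when its profit ≥ yᵀa₃ = 2·3 + 9·2 = 24.

24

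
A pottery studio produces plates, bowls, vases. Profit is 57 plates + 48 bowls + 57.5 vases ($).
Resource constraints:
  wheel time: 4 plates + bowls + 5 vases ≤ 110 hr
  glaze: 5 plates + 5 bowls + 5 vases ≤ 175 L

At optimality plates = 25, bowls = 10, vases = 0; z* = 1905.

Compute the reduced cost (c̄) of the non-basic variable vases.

-2.5

At the optimum: wheel time uses 110 of 110 (binding); glaze uses 175 of 175 (binding).
The binding rows give the dual system: 4·y_wheel time + 5·y_glaze = 57 and 1·y_wheel time + 5·y_glaze = 48.
Solving: y_wheel time = 3, y_glaze = 9.
Reduced cost of vases: c₃ − yᵀa₃ = 57.5 − (3·5 + 9·5) = 57.5 − 60 = -2.5.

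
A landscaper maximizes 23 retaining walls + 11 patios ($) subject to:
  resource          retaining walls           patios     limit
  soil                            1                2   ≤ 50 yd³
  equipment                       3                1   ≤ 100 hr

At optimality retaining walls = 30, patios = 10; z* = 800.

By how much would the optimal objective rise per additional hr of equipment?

At the optimum: soil uses 50 of 50 (binding); equipment uses 100 of 100 (binding).
The binding rows give the dual system: 1·y_soil + 3·y_equipment = 23 and 2·y_soil + 1·y_equipment = 11.
→ y_soil = 2 and y_equipment = 7.
Shadow price of equipment = 7.

7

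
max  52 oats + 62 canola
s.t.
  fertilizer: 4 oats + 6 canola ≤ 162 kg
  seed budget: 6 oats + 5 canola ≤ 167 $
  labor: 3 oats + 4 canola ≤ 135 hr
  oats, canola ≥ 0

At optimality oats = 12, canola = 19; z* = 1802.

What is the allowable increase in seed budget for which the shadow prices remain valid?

76

Binding constraints: fertilizer, seed budget. The basis is B = [[4,6],[6,5]] with det -16.
Per unit increase in seed budget, x* moves by d = (0.375, -0.25).
The basis stays optimal until canola reaches 0; allowable increase = 76 $.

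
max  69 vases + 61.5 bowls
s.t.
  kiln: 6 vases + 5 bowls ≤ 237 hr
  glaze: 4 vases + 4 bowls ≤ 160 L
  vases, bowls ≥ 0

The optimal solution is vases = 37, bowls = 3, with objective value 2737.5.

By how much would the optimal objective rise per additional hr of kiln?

7.5

At the optimum: kiln uses 237 of 237 (binding); glaze uses 160 of 160 (binding).
Dual feasibility on the basic columns requires 6·y_kiln + 4·y_glaze = 69, 5·y_kiln + 4·y_glaze = 61.5.
Solving: y_kiln = 7.5, y_glaze = 6.
Shadow price of kiln = 7.5.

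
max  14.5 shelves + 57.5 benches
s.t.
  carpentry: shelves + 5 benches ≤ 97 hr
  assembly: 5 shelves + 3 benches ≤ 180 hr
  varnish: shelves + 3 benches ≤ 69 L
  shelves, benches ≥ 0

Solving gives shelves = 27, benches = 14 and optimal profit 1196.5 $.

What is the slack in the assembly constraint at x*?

assembly used = 5·27 + 3·14 = 177; slack = 180 − 177 = 3.

3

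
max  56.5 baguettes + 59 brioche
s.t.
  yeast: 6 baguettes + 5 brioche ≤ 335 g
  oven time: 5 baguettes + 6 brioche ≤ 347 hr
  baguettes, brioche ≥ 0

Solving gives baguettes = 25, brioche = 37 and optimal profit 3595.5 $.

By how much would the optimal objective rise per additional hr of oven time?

6.5

At the optimum: yeast uses 335 of 335 (binding); oven time uses 347 of 347 (binding).
From A_Bᵀ y = c: 6·y_yeast + 5·y_oven time = 56.5; 5·y_yeast + 6·y_oven time = 59.
This yields shadow prices y_yeast = 4, y_oven time = 6.5.
Shadow price of oven time = 6.5.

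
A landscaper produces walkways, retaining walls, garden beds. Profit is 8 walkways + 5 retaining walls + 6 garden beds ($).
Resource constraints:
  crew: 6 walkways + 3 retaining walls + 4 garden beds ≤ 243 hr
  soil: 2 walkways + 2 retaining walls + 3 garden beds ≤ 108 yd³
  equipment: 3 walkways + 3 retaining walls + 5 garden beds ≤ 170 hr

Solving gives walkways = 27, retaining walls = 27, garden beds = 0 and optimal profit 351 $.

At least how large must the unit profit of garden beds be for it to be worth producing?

7

Check each constraint at x*: crew 243/243 (tight); soil 108/108 (tight); equipment 162/170 (slack 8).
Since equipment is not tight, its dual is 0.
From A_Bᵀ y = c: 6·y_crew + 2·y_soil = 8; 3·y_crew + 2·y_soil = 5.
Solving: y_crew = 1, y_soil = 1.
garden beds enters the basis when its profit ≥ yᵀa₃ = 1·4 + 1·3 = 7.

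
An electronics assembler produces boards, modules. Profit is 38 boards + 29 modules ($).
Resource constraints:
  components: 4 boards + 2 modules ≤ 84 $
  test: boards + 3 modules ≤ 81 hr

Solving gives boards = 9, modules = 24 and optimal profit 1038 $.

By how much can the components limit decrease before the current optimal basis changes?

Binding constraints: components, test. The basis is B = [[4,2],[1,3]] with det 10.
Per unit decrease in components, x* moves by d = (-0.3, 0.1).
The basis stays optimal until boards reaches 0; allowable decrease = 30 $.

30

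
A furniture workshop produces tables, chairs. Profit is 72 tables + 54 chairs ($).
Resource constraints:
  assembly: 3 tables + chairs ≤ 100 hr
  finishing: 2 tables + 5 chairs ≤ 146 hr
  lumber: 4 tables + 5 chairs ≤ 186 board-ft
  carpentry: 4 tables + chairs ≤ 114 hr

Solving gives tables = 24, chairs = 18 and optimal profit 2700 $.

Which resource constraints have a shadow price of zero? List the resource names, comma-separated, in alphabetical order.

assembly, finishing

assembly: 90/100 (slack 10)
finishing: 138/146 (slack 8)
lumber: 186/186 (binding)
carpentry: 114/114 (binding)
By complementary slackness, a constraint with positive slack has shadow price 0 → assembly, finishing.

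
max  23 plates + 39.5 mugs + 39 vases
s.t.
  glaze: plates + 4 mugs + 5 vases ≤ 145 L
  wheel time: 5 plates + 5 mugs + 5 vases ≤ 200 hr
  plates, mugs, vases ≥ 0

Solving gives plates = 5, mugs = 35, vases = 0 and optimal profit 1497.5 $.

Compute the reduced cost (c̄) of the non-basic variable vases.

-6

Check each constraint at x*: glaze 145/145 (tight); wheel time 200/200 (tight).
From A_Bᵀ y = c: 1·y_glaze + 5·y_wheel time = 23; 4·y_glaze + 5·y_wheel time = 39.5.
Solving: y_glaze = 5.5, y_wheel time = 3.5.
Reduced cost of vases: c₃ − yᵀa₃ = 39 − (5.5·5 + 3.5·5) = 39 − 45 = -6.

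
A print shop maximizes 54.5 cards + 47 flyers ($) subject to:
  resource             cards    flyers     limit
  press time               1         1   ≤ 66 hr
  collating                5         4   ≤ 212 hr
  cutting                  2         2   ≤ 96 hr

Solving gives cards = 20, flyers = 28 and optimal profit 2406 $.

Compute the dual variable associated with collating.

Check each constraint at x*: press time 48/66 (slack 18); collating 212/212 (tight); cutting 96/96 (tight).
Since press time is not tight, its dual is 0.
Dual feasibility on the basic columns requires 5·y_collating + 2·y_cutting = 54.5, 4·y_collating + 2·y_cutting = 47.
Solving: y_collating = 7.5, y_cutting = 8.5.
Shadow price of collating = 7.5.

7.5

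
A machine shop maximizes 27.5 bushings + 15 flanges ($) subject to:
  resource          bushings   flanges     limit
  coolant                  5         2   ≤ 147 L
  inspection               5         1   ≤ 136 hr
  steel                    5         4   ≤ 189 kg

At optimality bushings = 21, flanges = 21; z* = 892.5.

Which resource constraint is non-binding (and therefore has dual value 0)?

coolant: 147/147 (binding)
inspection: 126/136 (slack 10)
steel: 189/189 (binding)
By complementary slackness, a constraint with positive slack has shadow price 0 → inspection.

inspection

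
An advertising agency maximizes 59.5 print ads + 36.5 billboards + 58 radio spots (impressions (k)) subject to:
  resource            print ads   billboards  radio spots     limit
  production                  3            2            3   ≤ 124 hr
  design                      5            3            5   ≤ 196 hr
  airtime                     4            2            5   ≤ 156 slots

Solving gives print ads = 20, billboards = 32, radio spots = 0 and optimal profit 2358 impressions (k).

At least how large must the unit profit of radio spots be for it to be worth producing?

At the optimum: production uses 124 of 124 (binding); design uses 196 of 196 (binding); airtime uses 144 of 156 (slack = 12).
Since airtime is not tight, its dual is 0.
The binding rows give the dual system: 3·y_production + 5·y_design = 59.5 and 2·y_production + 3·y_design = 36.5.
Solving: y_production = 4, y_design = 9.5.
radio spots enters the basis when its profit ≥ yᵀa₃ = 4·3 + 9.5·5 = 59.5.

59.5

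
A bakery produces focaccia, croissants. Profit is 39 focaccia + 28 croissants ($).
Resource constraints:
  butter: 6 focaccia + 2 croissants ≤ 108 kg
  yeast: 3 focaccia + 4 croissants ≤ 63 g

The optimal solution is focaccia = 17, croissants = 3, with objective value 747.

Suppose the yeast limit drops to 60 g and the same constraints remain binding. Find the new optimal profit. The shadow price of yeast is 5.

Δb = -3, so new z* = 747 + (5)·(-3) = 747 − 15 = 732.

732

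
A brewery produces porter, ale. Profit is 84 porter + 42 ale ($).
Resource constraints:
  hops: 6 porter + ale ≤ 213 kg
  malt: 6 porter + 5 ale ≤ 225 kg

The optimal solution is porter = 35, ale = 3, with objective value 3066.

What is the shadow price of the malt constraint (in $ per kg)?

7

Both hops and malt are binding at x*.
Dual feasibility on the basic columns requires 6·y_hops + 6·y_malt = 84, 1·y_hops + 5·y_malt = 42.
This yields shadow prices y_hops = 7, y_malt = 7.
Shadow price of malt = 7.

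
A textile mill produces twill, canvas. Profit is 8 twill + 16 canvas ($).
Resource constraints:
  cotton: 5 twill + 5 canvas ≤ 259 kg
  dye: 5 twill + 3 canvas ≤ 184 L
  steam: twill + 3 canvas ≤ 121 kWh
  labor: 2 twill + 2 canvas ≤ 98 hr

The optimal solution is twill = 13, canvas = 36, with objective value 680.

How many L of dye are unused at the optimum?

dye used = 5·13 + 3·36 = 173; slack = 184 − 173 = 11.

11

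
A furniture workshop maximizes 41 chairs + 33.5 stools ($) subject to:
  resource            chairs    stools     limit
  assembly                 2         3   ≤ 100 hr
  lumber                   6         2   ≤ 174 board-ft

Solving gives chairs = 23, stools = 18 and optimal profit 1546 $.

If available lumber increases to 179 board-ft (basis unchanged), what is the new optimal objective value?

Both assembly and lumber are binding at x*.
Dual feasibility on the basic columns requires 2·y_assembly + 6·y_lumber = 41, 3·y_assembly + 2·y_lumber = 33.5.
→ y_assembly = 8.5 and y_lumber = 4.
Δz = y_lumber·Δb = 4 × (5) = 20, so new z* = 1546 + 20 = 1566.

1566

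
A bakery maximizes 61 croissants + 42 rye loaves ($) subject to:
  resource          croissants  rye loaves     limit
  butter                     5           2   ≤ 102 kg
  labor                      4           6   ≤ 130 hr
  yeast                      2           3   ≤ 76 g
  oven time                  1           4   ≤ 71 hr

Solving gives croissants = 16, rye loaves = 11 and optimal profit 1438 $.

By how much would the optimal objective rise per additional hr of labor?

Check each constraint at x*: butter 102/102 (tight); labor 130/130 (tight); yeast 65/76 (slack 11); oven time 60/71 (slack 11).
Slack constraints have shadow price 0 (complementary slackness).
The binding rows give the dual system: 5·y_butter + 4·y_labor = 61 and 2·y_butter + 6·y_labor = 42.
Solving: y_butter = 9, y_labor = 4.
Shadow price of labor = 4.

4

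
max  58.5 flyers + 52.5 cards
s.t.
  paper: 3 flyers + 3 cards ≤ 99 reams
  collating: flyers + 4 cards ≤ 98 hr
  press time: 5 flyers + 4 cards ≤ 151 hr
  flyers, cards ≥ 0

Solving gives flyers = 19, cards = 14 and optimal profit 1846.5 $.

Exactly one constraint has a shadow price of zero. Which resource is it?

paper: 99/99 (binding)
collating: 75/98 (slack 23)
press time: 151/151 (binding)
By complementary slackness, a constraint with positive slack has shadow price 0 → collating.

collating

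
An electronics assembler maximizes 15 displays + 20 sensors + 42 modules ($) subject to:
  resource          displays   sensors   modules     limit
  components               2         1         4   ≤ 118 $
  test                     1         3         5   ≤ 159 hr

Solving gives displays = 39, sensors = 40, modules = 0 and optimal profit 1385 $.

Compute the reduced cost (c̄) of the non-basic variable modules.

-3

At the optimum: components uses 118 of 118 (binding); test uses 159 of 159 (binding).
Dual feasibility on the basic columns requires 2·y_components + 1·y_test = 15, 1·y_components + 3·y_test = 20.
→ y_components = 5 and y_test = 5.
Reduced cost of modules: c₃ − yᵀa₃ = 42 − (5·4 + 5·5) = 42 − 45 = -3.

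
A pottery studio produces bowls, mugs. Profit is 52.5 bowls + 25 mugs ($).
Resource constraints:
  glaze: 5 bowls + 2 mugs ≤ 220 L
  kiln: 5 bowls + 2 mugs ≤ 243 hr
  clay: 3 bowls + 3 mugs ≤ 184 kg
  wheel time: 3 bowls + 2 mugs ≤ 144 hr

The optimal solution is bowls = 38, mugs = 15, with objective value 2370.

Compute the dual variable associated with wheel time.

Binding: glaze and wheel time. Non-binding: kiln (23 unused), clay (25 unused).
By complementary slackness, y = 0 for the non-binding constraints.
The binding rows give the dual system: 5·y_glaze + 3·y_wheel time = 52.5 and 2·y_glaze + 2·y_wheel time = 25.
Solving: y_glaze = 7.5, y_wheel time = 5.
Shadow price of wheel time = 5.

5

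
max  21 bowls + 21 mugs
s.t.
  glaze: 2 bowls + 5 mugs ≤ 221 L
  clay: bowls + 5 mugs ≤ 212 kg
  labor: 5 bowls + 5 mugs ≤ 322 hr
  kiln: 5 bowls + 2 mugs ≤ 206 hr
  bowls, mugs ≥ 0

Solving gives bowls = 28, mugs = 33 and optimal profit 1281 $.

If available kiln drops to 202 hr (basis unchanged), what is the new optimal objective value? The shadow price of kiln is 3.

1269

Δb = -4, so new z* = 1281 + (3)·(-4) = 1281 − 12 = 1269.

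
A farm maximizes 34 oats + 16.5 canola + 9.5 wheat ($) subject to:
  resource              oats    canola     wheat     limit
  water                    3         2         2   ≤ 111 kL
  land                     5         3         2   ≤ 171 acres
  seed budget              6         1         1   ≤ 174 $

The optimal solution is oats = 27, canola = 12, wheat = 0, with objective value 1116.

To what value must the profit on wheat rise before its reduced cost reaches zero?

Binding: land and seed budget. Non-binding: water (6 unused).
Since water is not tight, its dual is 0.
Dual feasibility on the basic columns requires 5·y_land + 6·y_seed budget = 34, 3·y_land + 1·y_seed budget = 16.5.
This yields shadow prices y_land = 5, y_seed budget = 1.5.
wheat enters the basis when its profit ≥ yᵀa₃ = 5·2 + 1.5·1 = 11.5.

11.5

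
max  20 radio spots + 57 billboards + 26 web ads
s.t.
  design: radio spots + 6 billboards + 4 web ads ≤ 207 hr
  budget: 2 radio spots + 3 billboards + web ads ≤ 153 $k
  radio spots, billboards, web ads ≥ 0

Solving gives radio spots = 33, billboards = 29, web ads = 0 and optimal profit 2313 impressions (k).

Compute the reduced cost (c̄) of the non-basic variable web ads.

Check each constraint at x*: design 207/207 (tight); budget 153/153 (tight).
From A_Bᵀ y = c: 1·y_design + 2·y_budget = 20; 6·y_design + 3·y_budget = 57.
This yields shadow prices y_design = 6, y_budget = 7.
Reduced cost of web ads: c₃ − yᵀa₃ = 26 − (6·4 + 7·1) = 26 − 31 = -5.

-5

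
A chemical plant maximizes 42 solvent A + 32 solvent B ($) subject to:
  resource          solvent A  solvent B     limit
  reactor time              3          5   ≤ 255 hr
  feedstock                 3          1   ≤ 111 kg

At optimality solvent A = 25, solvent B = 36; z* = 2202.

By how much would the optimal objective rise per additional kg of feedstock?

Both reactor time and feedstock are binding at x*.
From A_Bᵀ y = c: 3·y_reactor time + 3·y_feedstock = 42; 5·y_reactor time + 1·y_feedstock = 32.
→ y_reactor time = 4.5 and y_feedstock = 9.5.
Shadow price of feedstock = 9.5.

9.5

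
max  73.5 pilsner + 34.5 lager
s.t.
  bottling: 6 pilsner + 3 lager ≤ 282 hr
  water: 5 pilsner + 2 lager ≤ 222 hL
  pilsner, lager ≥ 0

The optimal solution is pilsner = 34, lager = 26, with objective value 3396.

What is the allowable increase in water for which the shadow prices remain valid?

13

Binding constraints: bottling, water. The basis is B = [[6,3],[5,2]] with det -3.
Per unit increase in water, x* moves by d = (1, -2).
The basis stays optimal until lager reaches 0; allowable increase = 13 hL.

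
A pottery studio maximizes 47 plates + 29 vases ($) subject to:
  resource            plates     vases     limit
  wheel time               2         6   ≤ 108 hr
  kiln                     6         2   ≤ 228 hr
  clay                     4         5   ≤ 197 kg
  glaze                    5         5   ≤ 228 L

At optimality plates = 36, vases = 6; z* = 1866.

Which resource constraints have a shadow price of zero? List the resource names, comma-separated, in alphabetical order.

wheel time: 108/108 (binding)
kiln: 228/228 (binding)
clay: 174/197 (slack 23)
glaze: 210/228 (slack 18)
By complementary slackness, a constraint with positive slack has shadow price 0 → clay, glaze.

clay, glaze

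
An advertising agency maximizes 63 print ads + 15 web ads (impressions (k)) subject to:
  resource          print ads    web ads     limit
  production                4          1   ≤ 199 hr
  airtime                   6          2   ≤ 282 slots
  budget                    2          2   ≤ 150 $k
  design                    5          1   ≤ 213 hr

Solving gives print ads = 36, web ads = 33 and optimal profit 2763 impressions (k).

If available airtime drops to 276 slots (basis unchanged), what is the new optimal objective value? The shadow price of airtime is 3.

Δb = -6, so new z* = 2763 + (3)·(-6) = 2763 − 18 = 2745.

2745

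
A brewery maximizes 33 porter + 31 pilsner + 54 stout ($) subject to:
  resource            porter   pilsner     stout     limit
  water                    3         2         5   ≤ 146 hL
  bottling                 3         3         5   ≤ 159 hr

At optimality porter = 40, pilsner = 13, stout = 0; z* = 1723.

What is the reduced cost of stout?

Both water and bottling are binding at x*.
From A_Bᵀ y = c: 3·y_water + 3·y_bottling = 33; 2·y_water + 3·y_bottling = 31.
Solving: y_water = 2, y_bottling = 9.
Reduced cost of stout: c₃ − yᵀa₃ = 54 − (2·5 + 9·5) = 54 − 55 = -1.

-1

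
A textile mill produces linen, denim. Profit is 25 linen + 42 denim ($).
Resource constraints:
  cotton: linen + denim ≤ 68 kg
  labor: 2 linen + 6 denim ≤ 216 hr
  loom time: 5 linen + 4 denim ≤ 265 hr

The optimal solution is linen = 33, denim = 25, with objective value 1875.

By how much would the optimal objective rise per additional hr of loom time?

3

Binding: labor and loom time. Non-binding: cotton (10 unused).
Slack constraints have shadow price 0 (complementary slackness).
The binding rows give the dual system: 2·y_labor + 5·y_loom time = 25 and 6·y_labor + 4·y_loom time = 42.
Solving: y_labor = 5, y_loom time = 3.
Shadow price of loom time = 3.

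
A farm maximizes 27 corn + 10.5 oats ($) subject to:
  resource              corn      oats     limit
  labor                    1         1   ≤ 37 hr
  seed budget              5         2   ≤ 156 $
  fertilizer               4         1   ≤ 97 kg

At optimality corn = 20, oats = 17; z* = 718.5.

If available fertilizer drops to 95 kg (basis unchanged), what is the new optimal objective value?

707.5

Binding: labor and fertilizer. Non-binding: seed budget (22 unused).
By complementary slackness, y = 0 for the non-binding constraint.
From A_Bᵀ y = c: 1·y_labor + 4·y_fertilizer = 27; 1·y_labor + 1·y_fertilizer = 10.5.
This yields shadow prices y_labor = 5, y_fertilizer = 5.5.
Δz = y_fertilizer·Δb = 5.5 × (-2) = -11, so new z* = 718.5 − 11 = 707.5.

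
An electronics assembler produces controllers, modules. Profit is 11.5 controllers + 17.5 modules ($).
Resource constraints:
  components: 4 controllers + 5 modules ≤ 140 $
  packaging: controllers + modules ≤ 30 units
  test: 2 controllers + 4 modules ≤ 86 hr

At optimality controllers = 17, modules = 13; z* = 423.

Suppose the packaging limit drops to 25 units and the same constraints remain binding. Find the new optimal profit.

395.5

Check each constraint at x*: components 133/140 (slack 7); packaging 30/30 (tight); test 86/86 (tight).
By complementary slackness, y = 0 for the non-binding constraint.
The binding rows give the dual system: 1·y_packaging + 2·y_test = 11.5 and 1·y_packaging + 4·y_test = 17.5.
→ y_packaging = 5.5 and y_test = 3.
Δz = y_packaging·Δb = 5.5 × (-5) = -27.5, so new z* = 423 − 27.5 = 395.5.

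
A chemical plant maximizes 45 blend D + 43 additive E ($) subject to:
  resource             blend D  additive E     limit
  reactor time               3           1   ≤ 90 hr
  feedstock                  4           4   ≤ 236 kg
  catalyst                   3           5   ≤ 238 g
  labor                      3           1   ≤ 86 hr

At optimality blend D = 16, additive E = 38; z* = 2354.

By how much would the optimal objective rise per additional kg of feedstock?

0

At the optimum: reactor time uses 86 of 90 (slack = 4); feedstock uses 216 of 236 (slack = 20); catalyst uses 238 of 238 (binding); labor uses 86 of 86 (binding).
Since reactor time, feedstock are not tight, their duals are 0.
From A_Bᵀ y = c: 3·y_catalyst + 3·y_labor = 45; 5·y_catalyst + 1·y_labor = 43.
This yields shadow prices y_catalyst = 7, y_labor = 8.
Shadow price of feedstock = 0.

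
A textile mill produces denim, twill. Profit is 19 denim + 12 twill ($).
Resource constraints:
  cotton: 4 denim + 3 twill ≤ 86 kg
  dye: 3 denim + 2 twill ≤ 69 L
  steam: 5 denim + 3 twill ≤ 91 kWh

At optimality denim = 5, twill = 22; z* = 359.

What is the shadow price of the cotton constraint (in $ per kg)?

1

At the optimum: cotton uses 86 of 86 (binding); dye uses 59 of 69 (slack = 10); steam uses 91 of 91 (binding).
By complementary slackness, y = 0 for the non-binding constraint.
From A_Bᵀ y = c: 4·y_cotton + 5·y_steam = 19; 3·y_cotton + 3·y_steam = 12.
→ y_cotton = 1 and y_steam = 3.
Shadow price of cotton = 1.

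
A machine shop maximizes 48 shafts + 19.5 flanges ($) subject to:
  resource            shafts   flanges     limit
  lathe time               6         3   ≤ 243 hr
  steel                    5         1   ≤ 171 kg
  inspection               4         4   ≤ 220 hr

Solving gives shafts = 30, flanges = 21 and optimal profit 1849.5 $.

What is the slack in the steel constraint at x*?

steel used = 5·30 + 1·21 = 171; slack = 171 − 171 = 0.

0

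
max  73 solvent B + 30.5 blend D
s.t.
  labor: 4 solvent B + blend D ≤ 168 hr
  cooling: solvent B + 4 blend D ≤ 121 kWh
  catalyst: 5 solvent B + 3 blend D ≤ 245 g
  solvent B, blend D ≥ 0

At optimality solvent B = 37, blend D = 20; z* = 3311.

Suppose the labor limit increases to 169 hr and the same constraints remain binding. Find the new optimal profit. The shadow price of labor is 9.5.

Δb = 1, so new z* = 3311 + (9.5)·(1) = 3311 + 9.5 = 3320.5.

3320.5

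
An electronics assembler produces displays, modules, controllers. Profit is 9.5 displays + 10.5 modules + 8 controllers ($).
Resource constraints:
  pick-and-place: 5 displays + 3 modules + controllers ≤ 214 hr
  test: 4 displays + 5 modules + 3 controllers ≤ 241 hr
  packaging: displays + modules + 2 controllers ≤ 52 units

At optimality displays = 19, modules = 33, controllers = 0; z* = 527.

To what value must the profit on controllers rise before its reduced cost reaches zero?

Check each constraint at x*: pick-and-place 194/214 (slack 20); test 241/241 (tight); packaging 52/52 (tight).
By complementary slackness, y = 0 for the non-binding constraint.
From A_Bᵀ y = c: 4·y_test + 1·y_packaging = 9.5; 5·y_test + 1·y_packaging = 10.5.
This yields shadow prices y_test = 1, y_packaging = 5.5.
controllers enters the basis when its profit ≥ yᵀa₃ = 1·3 + 5.5·2 = 14.

14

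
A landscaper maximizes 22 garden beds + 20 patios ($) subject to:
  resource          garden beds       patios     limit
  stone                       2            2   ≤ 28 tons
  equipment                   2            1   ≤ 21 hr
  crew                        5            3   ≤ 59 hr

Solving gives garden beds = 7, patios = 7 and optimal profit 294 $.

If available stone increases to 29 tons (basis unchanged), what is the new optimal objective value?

Binding: stone and equipment. Non-binding: crew (3 unused).
Since crew is not tight, its dual is 0.
The binding rows give the dual system: 2·y_stone + 2·y_equipment = 22 and 2·y_stone + 1·y_equipment = 20.
Solving: y_stone = 9, y_equipment = 2.
Δz = y_stone·Δb = 9 × (1) = 9, so new z* = 294 + 9 = 303.

303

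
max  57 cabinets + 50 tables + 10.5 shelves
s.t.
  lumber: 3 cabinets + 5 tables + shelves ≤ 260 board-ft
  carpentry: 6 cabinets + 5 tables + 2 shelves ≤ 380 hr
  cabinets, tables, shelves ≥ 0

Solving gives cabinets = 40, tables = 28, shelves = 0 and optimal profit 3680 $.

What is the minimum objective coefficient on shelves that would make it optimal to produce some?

Both lumber and carpentry are binding at x*.
Dual feasibility on the basic columns requires 3·y_lumber + 6·y_carpentry = 57, 5·y_lumber + 5·y_carpentry = 50.
→ y_lumber = 1 and y_carpentry = 9.
shelves enters the basis when its profit ≥ yᵀa₃ = 1·1 + 9·2 = 19.

19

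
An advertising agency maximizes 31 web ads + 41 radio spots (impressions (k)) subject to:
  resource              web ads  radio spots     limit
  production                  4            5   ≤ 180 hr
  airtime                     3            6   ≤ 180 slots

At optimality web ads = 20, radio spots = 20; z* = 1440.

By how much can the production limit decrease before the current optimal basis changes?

Binding constraints: production, airtime. The basis is B = [[4,5],[3,6]] with det 9.
Per unit decrease in production, x* moves by d = (-0.6667, 0.3333).
The basis stays optimal until web ads reaches 0; allowable decrease = 30 hr.

30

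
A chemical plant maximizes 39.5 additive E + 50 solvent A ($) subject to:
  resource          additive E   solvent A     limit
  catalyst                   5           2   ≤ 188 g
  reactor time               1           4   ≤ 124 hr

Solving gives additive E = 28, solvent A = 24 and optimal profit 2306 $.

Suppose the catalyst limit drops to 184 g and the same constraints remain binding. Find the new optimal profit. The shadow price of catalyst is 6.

2282

Δb = -4, so new z* = 2306 + (6)·(-4) = 2306 − 24 = 2282.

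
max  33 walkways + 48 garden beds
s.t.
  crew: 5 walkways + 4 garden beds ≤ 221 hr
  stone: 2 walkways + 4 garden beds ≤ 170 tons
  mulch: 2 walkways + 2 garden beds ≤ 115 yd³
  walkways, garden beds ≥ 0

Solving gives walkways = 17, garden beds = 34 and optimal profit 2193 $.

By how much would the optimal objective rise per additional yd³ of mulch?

0

Binding: crew and stone. Non-binding: mulch (13 unused).
Since mulch is not tight, its dual is 0.
From A_Bᵀ y = c: 5·y_crew + 2·y_stone = 33; 4·y_crew + 4·y_stone = 48.
→ y_crew = 3 and y_stone = 9.
Shadow price of mulch = 0.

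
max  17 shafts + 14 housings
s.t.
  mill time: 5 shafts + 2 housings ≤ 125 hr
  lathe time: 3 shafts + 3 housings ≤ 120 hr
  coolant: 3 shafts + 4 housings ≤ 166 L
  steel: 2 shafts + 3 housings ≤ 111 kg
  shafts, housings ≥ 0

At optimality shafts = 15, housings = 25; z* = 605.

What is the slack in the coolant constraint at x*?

coolant used = 3·15 + 4·25 = 145; slack = 166 − 145 = 21.

21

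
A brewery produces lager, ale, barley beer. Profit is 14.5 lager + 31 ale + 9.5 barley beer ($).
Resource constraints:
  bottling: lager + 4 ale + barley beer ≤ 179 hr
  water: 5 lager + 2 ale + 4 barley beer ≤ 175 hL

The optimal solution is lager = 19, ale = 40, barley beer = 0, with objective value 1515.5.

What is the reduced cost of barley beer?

-3.5

Both bottling and water are binding at x*.
From A_Bᵀ y = c: 1·y_bottling + 5·y_water = 14.5; 4·y_bottling + 2·y_water = 31.
Solving: y_bottling = 7, y_water = 1.5.
Reduced cost of barley beer: c₃ − yᵀa₃ = 9.5 − (7·1 + 1.5·4) = 9.5 − 13 = -3.5.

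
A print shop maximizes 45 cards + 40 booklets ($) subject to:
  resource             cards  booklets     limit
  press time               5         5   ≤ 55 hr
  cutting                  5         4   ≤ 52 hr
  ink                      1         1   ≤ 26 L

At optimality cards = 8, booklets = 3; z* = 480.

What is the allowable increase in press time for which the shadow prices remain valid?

Binding constraints: press time, cutting. The basis is B = [[5,5],[5,4]] with det -5.
Per unit increase in press time, x* moves by d = (-0.8, 1).
The basis stays optimal until cards reaches 0; allowable increase = 10 hr.

10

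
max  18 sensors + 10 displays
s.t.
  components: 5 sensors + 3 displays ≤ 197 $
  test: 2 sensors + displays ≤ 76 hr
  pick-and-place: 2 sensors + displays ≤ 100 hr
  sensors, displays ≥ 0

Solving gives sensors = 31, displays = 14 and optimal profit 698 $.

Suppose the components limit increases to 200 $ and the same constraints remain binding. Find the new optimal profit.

704

At the optimum: components uses 197 of 197 (binding); test uses 76 of 76 (binding); pick-and-place uses 76 of 100 (slack = 24).
Since pick-and-place is not tight, its dual is 0.
From A_Bᵀ y = c: 5·y_components + 2·y_test = 18; 3·y_components + 1·y_test = 10.
→ y_components = 2 and y_test = 4.
Δz = y_components·Δb = 2 × (3) = 6, so new z* = 698 + 6 = 704.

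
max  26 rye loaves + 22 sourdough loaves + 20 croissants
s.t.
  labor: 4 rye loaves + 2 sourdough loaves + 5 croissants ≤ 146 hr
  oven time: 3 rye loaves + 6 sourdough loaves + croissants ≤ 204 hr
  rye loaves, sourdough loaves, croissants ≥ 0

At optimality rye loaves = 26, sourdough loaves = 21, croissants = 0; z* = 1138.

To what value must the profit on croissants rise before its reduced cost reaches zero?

27

Check each constraint at x*: labor 146/146 (tight); oven time 204/204 (tight).
Dual feasibility on the basic columns requires 4·y_labor + 3·y_oven time = 26, 2·y_labor + 6·y_oven time = 22.
→ y_labor = 5 and y_oven time = 2.
croissants enters the basis when its profit ≥ yᵀa₃ = 5·5 + 2·1 = 27.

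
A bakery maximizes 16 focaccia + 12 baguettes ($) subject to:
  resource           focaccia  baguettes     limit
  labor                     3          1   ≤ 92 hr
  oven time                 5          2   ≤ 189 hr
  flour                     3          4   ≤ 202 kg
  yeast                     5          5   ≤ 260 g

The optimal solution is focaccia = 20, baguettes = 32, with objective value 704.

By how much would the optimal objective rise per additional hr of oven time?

0

Binding: labor and yeast. Non-binding: oven time (25 unused), flour (14 unused).
Since oven time, flour are not tight, their duals are 0.
From A_Bᵀ y = c: 3·y_labor + 5·y_yeast = 16; 1·y_labor + 5·y_yeast = 12.
This yields shadow prices y_labor = 2, y_yeast = 2.
Shadow price of oven time = 0.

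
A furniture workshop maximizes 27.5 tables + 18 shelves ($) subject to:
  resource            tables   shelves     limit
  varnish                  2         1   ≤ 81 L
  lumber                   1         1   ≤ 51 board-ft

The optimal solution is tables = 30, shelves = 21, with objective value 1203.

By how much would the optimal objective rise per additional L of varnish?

Both varnish and lumber are binding at x*.
Dual feasibility on the basic columns requires 2·y_varnish + 1·y_lumber = 27.5, 1·y_varnish + 1·y_lumber = 18.
This yields shadow prices y_varnish = 9.5, y_lumber = 8.5.
Shadow price of varnish = 9.5.

9.5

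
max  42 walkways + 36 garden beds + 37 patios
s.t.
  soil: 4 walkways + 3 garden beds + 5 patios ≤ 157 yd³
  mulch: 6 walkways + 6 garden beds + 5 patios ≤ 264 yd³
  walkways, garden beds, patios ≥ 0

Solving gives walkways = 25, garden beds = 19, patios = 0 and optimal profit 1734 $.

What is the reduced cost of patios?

-8

At the optimum: soil uses 157 of 157 (binding); mulch uses 264 of 264 (binding).
Dual feasibility on the basic columns requires 4·y_soil + 6·y_mulch = 42, 3·y_soil + 6·y_mulch = 36.
Solving: y_soil = 6, y_mulch = 3.
Reduced cost of patios: c₃ − yᵀa₃ = 37 − (6·5 + 3·5) = 37 − 45 = -8.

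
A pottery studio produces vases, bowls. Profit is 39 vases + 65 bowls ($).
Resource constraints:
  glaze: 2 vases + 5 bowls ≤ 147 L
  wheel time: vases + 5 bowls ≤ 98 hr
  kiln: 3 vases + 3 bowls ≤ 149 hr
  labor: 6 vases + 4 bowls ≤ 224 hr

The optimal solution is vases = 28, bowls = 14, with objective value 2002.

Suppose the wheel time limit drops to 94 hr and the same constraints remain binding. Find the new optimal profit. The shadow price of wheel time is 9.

1966

Δb = -4, so new z* = 2002 + (9)·(-4) = 2002 − 36 = 1966.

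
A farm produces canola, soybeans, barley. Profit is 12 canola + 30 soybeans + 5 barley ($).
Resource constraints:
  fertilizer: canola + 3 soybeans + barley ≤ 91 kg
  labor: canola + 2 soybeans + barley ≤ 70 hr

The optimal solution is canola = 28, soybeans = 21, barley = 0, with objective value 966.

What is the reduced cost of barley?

-7

Check each constraint at x*: fertilizer 91/91 (tight); labor 70/70 (tight).
From A_Bᵀ y = c: 1·y_fertilizer + 1·y_labor = 12; 3·y_fertilizer + 2·y_labor = 30.
→ y_fertilizer = 6 and y_labor = 6.
Reduced cost of barley: c₃ − yᵀa₃ = 5 − (6·1 + 6·1) = 5 − 12 = -7.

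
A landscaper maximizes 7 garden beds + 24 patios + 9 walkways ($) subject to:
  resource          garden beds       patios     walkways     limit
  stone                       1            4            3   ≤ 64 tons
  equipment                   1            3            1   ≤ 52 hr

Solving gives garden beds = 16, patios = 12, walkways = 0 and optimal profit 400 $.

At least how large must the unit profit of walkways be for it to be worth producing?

13

Both stone and equipment are binding at x*.
From A_Bᵀ y = c: 1·y_stone + 1·y_equipment = 7; 4·y_stone + 3·y_equipment = 24.
This yields shadow prices y_stone = 3, y_equipment = 4.
walkways enters the basis when its profit ≥ yᵀa₃ = 3·3 + 4·1 = 13.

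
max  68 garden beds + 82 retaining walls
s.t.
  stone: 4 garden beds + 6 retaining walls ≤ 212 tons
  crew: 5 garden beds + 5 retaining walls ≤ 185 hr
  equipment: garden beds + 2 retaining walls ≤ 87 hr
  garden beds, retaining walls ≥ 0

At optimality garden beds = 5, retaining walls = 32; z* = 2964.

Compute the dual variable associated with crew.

Check each constraint at x*: stone 212/212 (tight); crew 185/185 (tight); equipment 69/87 (slack 18).
Slack constraints have shadow price 0 (complementary slackness).
From A_Bᵀ y = c: 4·y_stone + 5·y_crew = 68; 6·y_stone + 5·y_crew = 82.
→ y_stone = 7 and y_crew = 8.
Shadow price of crew = 8.

8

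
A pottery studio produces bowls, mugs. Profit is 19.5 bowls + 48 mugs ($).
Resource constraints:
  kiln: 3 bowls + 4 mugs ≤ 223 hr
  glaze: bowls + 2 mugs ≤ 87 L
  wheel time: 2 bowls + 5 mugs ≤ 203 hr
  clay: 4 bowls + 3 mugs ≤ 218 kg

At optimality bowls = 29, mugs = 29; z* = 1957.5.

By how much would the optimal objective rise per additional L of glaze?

1.5

Check each constraint at x*: kiln 203/223 (slack 20); glaze 87/87 (tight); wheel time 203/203 (tight); clay 203/218 (slack 15).
By complementary slackness, y = 0 for the non-binding constraints.
The binding rows give the dual system: 1·y_glaze + 2·y_wheel time = 19.5 and 2·y_glaze + 5·y_wheel time = 48.
This yields shadow prices y_glaze = 1.5, y_wheel time = 9.
Shadow price of glaze = 1.5.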